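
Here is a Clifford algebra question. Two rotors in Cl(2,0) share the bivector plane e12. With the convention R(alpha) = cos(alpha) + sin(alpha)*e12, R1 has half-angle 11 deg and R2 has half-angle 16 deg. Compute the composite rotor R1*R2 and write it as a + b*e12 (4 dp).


Same-plane rotors commute and their half-angles add:
R1*R2 = cos(a1 + a2) + sin(a1 + a2)*e12.
a1 + a2 = 11 + 16 = 27 deg
cos(27 deg) = 0.8910
sin(27 deg) = 0.4540
R1*R2 = 0.8910 + 0.4540*e12


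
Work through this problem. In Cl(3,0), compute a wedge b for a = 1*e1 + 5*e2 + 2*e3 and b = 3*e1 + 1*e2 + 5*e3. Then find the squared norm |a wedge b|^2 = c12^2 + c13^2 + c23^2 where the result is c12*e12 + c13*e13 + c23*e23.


a wedge b = (a1*b2 - a2*b1)*e12 + (a1*b3 - a3*b1)*e13 + (a2*b3 - a3*b2)*e23
e12 coeff: 1*1 - 5*3 = 1 - 15 = -14
e13 coeff: 1*5 - 2*3 = 5 - 6 = -1
e23 coeff: 5*5 - 2*1 = 25 - 2 = 23
|a wedge b|^2 = (-14)^2 + (-1)^2 + 23^2
= 196 + 1 + 529
= 726


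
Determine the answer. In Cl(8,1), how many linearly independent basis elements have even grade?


Even subalgebra dimension = 2^(n-1)
n = 8 + 1 = 9
2^(9 - 1) = 2^8 = 256
Verification: sum of C(9,k) for even k = 1 + 36 + 126 + 84 + 9 = 256
Result = 256


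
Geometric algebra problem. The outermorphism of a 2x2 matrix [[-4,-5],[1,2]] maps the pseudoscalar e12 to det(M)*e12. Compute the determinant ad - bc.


The outermorphism of a linear map f sends e1^e2 to f(e1)^f(e2).
f(e1) = -4*e1 + 1*e2
f(e2) = -5*e1 + 2*e2
f(e1) ^ f(e2) = (-4*e1 + 1*e2) ^ (-5*e1 + 2*e2)
= (-4)*2*e12 + 1*(-5)*e21
= (-8 - (-5))*e12
= -3*e12
Coefficient = -3


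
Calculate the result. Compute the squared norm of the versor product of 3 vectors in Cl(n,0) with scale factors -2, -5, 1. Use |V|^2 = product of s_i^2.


Each vector v_i has |v_i|^2 = s_i^2
Squared scales: (-2)^2 = 4, (-5)^2 = 25, 1^2 = 1
|V|^2 = 4 * 25 * 1
= 100


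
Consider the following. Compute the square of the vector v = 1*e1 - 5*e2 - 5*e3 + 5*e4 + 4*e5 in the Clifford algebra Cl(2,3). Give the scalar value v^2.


v^2 = sum of c_i^2 * e_i^2
Positive signature terms (e_i^2 = +1): 1^2 + (-5)^2 = 26
Negative signature terms (e_j^2 = -1): (-5)^2 + 5^2 + 4^2 = 66
v^2 = 26 - 66 = -40


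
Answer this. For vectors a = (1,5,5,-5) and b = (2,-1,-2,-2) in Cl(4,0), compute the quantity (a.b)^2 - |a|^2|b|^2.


a . b = 1*2 + 5*(-1) + 5*(-2) + (-5)*(-2)
= 2 + (-5) + (-10) + 10 = -3
|a|^2 = 1^2 + 5^2 + 5^2 + (-5)^2 = 76
|b|^2 = 2^2 + (-1)^2 + (-2)^2 + (-2)^2 = 13
(a.b)^2 = (-3)^2 = 9
|a|^2 * |b|^2 = 76 * 13 = 988
Result = 9 - 988 = -979


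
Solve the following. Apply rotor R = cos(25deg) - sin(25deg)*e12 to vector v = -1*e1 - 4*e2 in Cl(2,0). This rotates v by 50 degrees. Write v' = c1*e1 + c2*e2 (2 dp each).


Rotor R = cos(25deg) - sin(25deg)*e12
Rotation angle theta = 2 * 25 = 50 degrees
v' = R*v*~R rotates v by theta.
cos(50deg) = 0.6428, sin(50deg) = 0.7660
v'_1 = -1*cos(50deg) - (-4)*sin(50deg)
= -1*0.6428 - (-4)*0.7660
= 2.42
v'_2 = -1*sin(50deg) + (-4)*cos(50deg)
= -1*0.7660 + (-4)*0.6428
= -3.34
v' = 2.42*e1 - 3.34*e2


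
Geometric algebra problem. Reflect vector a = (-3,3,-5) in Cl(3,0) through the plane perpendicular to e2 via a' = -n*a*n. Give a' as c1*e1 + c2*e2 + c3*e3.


Reflection formula: a' = -n*a*n, with n = e2 (unit vector, n^2 = 1).
For reflection through hyperplane perp to e2:
The component along e2 flips sign, others stay.
a = (-3, 3, -5)
a' = (-3, -3, -5)
a' = -3*e1 - 3*e2 - 5*e3


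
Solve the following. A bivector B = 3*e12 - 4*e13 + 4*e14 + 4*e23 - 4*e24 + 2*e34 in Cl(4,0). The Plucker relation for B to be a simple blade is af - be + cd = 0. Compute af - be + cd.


Plucker relation: af - be + cd
a*f = 3*2 = 6
b*e = (-4)*(-4) = 16
c*d = 4*4 = 16
af - be + cd = 6 - 16 + 16
= 6


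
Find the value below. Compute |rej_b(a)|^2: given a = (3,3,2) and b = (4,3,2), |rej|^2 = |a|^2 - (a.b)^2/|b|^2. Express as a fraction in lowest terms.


|a|^2 = 3^2 + 3^2 + 2^2 = 22
|b|^2 = 4^2 + 3^2 + 2^2 = 29
a . b = 3*4 + 3*3 + 2*2 = 25
(a.b)^2 = 25^2 = 625
|rej|^2 = 22 - 625/29
= (638 - 625)/29
= 13/29
In lowest terms: 13/29


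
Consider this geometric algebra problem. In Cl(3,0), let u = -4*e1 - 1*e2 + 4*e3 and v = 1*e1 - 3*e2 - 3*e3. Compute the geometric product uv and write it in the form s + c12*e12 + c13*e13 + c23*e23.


In Cl(3,0): e_i^2 = 1, e_ie_j = -e_je_i for i != j.
Scalar part = u . v = (-4)*1 + (-1)*(-3) + 4*(-3)
= -4 + 3 + (-12) = -13
e12 coeff = (-4)*(-3) - (-1)*1 = 12 - (-1) = 13
e13 coeff = (-4)*(-3) - 4*1 = 12 - 4 = 8
e23 coeff = (-1)*(-3) - 4*(-3) = 3 - (-12) = 15
uv = -13 + 13*e12 + 8*e13 + 15*e23


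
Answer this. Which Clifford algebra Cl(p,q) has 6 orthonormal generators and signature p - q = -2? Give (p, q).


We need p + q = 6 and p - q = -2.
Adding: 2p = 6 + (-2) = 4, so p = 2.
Then q = 6 - 2 = 4.
(p, q) = (2, 4)


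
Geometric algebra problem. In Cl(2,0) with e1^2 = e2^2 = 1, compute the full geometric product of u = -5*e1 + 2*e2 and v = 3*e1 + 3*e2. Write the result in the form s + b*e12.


Expand: (-5*e1 + 2*e2)(3*e1 + 3*e2)
= (-5)*3*e1e1 + (-5)*3*e1e2 + 2*3*e2e1 + 2*3*e2e2
Using e1^2 = e2^2 = 1, e2e1 = -e1e2:
Scalar part s = (-5)*3 + 2*3 = -15 + 6 = -9
Bivector part b = (-5)*3 - 2*3 = -15 - 6 = -21
uv = -9 - 21*e12


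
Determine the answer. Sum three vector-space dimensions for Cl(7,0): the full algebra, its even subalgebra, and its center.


n = 7 + 0 = 7
Total dim = 2^7 = 128
Even subalgebra dim = 2^6 = 64
n is odd, so center dim = 2
Sum = 128 + 64 + 2 = 194


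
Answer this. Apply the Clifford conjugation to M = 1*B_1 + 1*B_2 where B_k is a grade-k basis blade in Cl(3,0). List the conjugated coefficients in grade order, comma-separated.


Clifford conjugate sign for grade k: (-1)^(k(k+1)/2)
Grade 1: (-1)^(1*2/2) = (-1)^1 = -1, coeff 1 -> -1
Grade 2: (-1)^(2*3/2) = (-1)^3 = -1, coeff 1 -> -1
Conjugated coefficients: -1, -1


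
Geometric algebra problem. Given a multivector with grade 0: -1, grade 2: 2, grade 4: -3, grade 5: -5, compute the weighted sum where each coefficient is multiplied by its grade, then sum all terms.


Grade-weighted sum = sum of grade_k * coefficient_k
0*(-1) = 0
2*2 = 4
4*(-3) = -12
5*(-5) = -25
Total = 0 + 4 + (-12) + (-25) = -33


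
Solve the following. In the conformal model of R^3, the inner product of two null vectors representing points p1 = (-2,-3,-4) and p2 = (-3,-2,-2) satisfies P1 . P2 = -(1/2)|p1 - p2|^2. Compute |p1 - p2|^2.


p1 - p2 = (1, -1, -2)
|p1 - p2|^2 = 1^2 + (-1)^2 + (-2)^2
= 1 + 1 + 4
= 6


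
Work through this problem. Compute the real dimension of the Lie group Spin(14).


Spin(n) double-covers SO(n); both have Lie algebra so(n) of dimension n(n-1)/2.
n = 14
n(n-1) = 14 * 13 = 182
dim Spin(14) = 182/2 = 91


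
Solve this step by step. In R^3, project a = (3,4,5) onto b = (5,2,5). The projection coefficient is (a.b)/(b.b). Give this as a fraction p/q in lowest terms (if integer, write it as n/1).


Projection coefficient = (a . b) / (b . b)
a . b = 3*5 + 4*2 + 5*5
= 15 + 8 + 25 = 48
b . b = 5^2 + 2^2 + 5^2
= 25 + 4 + 25 = 54
Coefficient = 48/54
In lowest terms: 8/9


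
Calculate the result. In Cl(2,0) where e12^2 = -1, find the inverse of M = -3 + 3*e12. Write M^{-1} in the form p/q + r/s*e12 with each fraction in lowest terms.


M = -3 + 3*e12, where e12^2 = -1.
Since M commutes with its reverse ~M = a - b*e12, M * ~M = a^2 - b^2*e12^2 = a^2 + b^2.
So M^{-1} = ~M / (a^2 + b^2) = (a - b*e12)/(a^2 + b^2).
a^2 + b^2 = 9 + 9 = 18
Scalar part = -3/18 = -1/6
Bivector coeff = -3/18 = -1/6
M^{-1} = -1/6 - 1/6*e12


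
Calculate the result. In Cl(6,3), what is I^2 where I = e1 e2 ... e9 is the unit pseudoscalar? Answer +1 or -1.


The pseudoscalar I = e1...e_n (product of all n generators) of Cl(p,q) satisfies I^2 = (-1)^(q + n(n-1)/2).
p = 6, q = 3, n = p + q = 9
n(n-1)/2 = 9 * 8 / 2 = 36
Exponent = q + n(n-1)/2 = 3 + 36 = 39
I^2 = (-1)^39 = -1


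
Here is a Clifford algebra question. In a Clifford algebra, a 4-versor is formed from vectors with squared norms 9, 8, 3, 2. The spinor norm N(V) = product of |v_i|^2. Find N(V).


Spinor norm N(V) = |v1|^2 * |v2|^2 * ... * |v4|^2
= 9 * 8 * 3 * 2
Running product: 9, 72, 216, 432
N(V) = 432


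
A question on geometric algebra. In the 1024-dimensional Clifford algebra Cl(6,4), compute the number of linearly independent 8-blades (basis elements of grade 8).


Number of grade-k basis blades in Cl(p,q) with n = p + q is C(n, k).
n = 6 + 4 = 10
C(10, 8) = 10! / (8! * 2!)
= 3628800 / (40320 * 2)
= 45


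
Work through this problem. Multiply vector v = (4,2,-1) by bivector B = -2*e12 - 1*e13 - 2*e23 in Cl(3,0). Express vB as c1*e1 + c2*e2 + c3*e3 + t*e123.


vB has grade-1 (vector) and grade-3 (trivector) parts: vB = (v _| B) + (v ^ B).
Vector part <vB>_1:
  e1: -v2*b12 - v3*b13 = -(2)*(-2) - (-1)*(-1) = 3
  e2: v1*b12 - v3*b23 = (4)*(-2) - (-1)*(-2) = -10
  e3: v1*b13 + v2*b23 = (4)*(-1) + (2)*(-2) = -8
Trivector part <vB>_3:
  e123: v1*b23 - v2*b13 + v3*b12 = (4)*(-2) - (2)*(-1) + (-1)*(-2) = -4
vB = 3*e1 - 10*e2 - 8*e3 - 4*e123


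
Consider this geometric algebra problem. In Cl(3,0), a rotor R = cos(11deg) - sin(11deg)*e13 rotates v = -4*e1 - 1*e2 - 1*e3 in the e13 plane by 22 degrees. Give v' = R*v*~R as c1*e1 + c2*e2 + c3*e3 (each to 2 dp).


Rotor R = cos(11deg) - sin(11deg)*e13
Rotation angle theta = 2 * 11 = 22 degrees in the e13 plane (e1 -> e3).
The component perpendicular to the plane (e2) is invariant: v'_2 = v2 = -1.00
cos(22deg) = 0.9272, sin(22deg) = 0.3746
v'_1 = v1*cos(theta) - v3*sin(theta) = -4*0.9272 - (-1)*0.3746 = -3.33
v'_3 = v1*sin(theta) + v3*cos(theta) = -4*0.3746 + (-1)*0.9272 = -2.43
v' = -3.33*e1 - 1.00*e2 - 2.43*e3


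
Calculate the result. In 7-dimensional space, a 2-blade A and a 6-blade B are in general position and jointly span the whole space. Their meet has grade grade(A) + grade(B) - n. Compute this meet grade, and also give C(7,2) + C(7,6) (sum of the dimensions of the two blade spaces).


Meet grade = grade(A) + grade(B) - n
= 2 + 6 - 7 = 1
C(7,2) = 21
C(7,6) = 7
dim_A + dim_B = 21 + 7 = 28


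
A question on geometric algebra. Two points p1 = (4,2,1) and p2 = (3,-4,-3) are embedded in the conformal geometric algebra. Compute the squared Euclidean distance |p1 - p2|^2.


p1 - p2 = (1, 6, 4)
|p1 - p2|^2 = 1^2 + 6^2 + 4^2
= 1 + 36 + 16
= 53


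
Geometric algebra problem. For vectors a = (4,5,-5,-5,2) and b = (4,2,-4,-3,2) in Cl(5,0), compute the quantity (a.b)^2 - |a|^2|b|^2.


a . b = 4*4 + 5*2 + (-5)*(-4) + (-5)*(-3) + 2*2
= 16 + 10 + 20 + 15 + 4 = 65
|a|^2 = 4^2 + 5^2 + (-5)^2 + (-5)^2 + 2^2 = 95
|b|^2 = 4^2 + 2^2 + (-4)^2 + (-3)^2 + 2^2 = 49
(a.b)^2 = 65^2 = 4225
|a|^2 * |b|^2 = 95 * 49 = 4655
Result = 4225 - 4655 = -430


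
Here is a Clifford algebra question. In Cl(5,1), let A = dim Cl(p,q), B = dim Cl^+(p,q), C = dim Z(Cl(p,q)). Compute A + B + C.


n = 5 + 1 = 6
Total dim = 2^6 = 64
Even subalgebra dim = 2^5 = 32
n is even, so center dim = 1
Sum = 64 + 32 + 1 = 97


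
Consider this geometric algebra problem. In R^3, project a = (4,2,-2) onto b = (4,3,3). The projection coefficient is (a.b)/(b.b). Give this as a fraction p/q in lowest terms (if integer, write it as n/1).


Projection coefficient = (a . b) / (b . b)
a . b = 4*4 + 2*3 + (-2)*3
= 16 + 6 + (-6) = 16
b . b = 4^2 + 3^2 + 3^2
= 16 + 9 + 9 = 34
Coefficient = 16/34
In lowest terms: 8/17


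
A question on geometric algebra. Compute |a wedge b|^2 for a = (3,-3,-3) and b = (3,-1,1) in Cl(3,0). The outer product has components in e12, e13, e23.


a wedge b = (a1*b2 - a2*b1)*e12 + (a1*b3 - a3*b1)*e13 + (a2*b3 - a3*b2)*e23
e12 coeff: 3*(-1) - (-3)*3 = -3 - (-9) = 6
e13 coeff: 3*1 - (-3)*3 = 3 - (-9) = 12
e23 coeff: (-3)*1 - (-3)*(-1) = -3 - 3 = -6
|a wedge b|^2 = 6^2 + 12^2 + (-6)^2
= 36 + 144 + 36
= 216


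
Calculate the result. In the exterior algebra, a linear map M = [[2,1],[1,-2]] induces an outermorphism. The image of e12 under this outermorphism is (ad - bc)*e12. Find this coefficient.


The outermorphism of a linear map f sends e1^e2 to f(e1)^f(e2).
f(e1) = 2*e1 + 1*e2
f(e2) = 1*e1 - 2*e2
f(e1) ^ f(e2) = (2*e1 + 1*e2) ^ (1*e1 - 2*e2)
= 2*(-2)*e12 + 1*1*e21
= (-4 - 1)*e12
= -5*e12
Coefficient = -5


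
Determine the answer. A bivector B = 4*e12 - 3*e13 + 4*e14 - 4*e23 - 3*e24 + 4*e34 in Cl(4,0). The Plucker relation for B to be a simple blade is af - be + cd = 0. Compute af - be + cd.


Plucker relation: af - be + cd
a*f = 4*4 = 16
b*e = (-3)*(-3) = 9
c*d = 4*(-4) = -16
af - be + cd = 16 - 9 + (-16)
= -9


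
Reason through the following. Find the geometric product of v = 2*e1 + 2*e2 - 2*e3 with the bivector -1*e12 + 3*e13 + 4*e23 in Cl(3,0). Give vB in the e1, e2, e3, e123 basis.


vB has grade-1 (vector) and grade-3 (trivector) parts: vB = (v _| B) + (v ^ B).
Vector part <vB>_1:
  e1: -v2*b12 - v3*b13 = -(2)*(-1) - (-2)*(3) = 8
  e2: v1*b12 - v3*b23 = (2)*(-1) - (-2)*(4) = 6
  e3: v1*b13 + v2*b23 = (2)*(3) + (2)*(4) = 14
Trivector part <vB>_3:
  e123: v1*b23 - v2*b13 + v3*b12 = (2)*(4) - (2)*(3) + (-2)*(-1) = 4
vB = 8*e1 + 6*e2 + 14*e3 + 4*e123


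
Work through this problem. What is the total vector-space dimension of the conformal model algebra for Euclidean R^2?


The conformal model of R^2 uses Cl(3,1): the 2 Euclidean generators plus two extra orthogonal generators e+ (e+^2 = +1) and e- (e-^2 = -1), from which the null vectors e0, einf are built.
Number of generators m = 2 + 2 = 4.
dim Cl(p,q) = 2^m = 2^4 = 16


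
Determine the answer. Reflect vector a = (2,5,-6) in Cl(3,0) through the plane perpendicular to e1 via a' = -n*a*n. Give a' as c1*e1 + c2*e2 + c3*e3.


Reflection formula: a' = -n*a*n, with n = e1 (unit vector, n^2 = 1).
For reflection through hyperplane perp to e1:
The component along e1 flips sign, others stay.
a = (2, 5, -6)
a' = (-2, 5, -6)
a' = -2*e1 + 5*e2 - 6*e3


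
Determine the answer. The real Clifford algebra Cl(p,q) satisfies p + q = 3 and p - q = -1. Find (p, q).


We need p + q = 3 and p - q = -1.
Adding: 2p = 3 + (-1) = 2, so p = 1.
Then q = 3 - 1 = 2.
(p, q) = (1, 2)


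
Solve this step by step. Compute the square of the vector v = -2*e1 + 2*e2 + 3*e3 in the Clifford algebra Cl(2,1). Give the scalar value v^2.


v^2 = sum of c_i^2 * e_i^2
Positive signature terms (e_i^2 = +1): (-2)^2 + 2^2 = 8
Negative signature terms (e_j^2 = -1): 3^2 = 9
v^2 = 8 - 9 = -1


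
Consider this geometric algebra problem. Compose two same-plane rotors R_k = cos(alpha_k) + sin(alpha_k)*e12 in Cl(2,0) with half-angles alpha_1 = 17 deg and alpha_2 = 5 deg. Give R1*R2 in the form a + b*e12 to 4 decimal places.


Same-plane rotors commute and their half-angles add:
R1*R2 = cos(a1 + a2) + sin(a1 + a2)*e12.
a1 + a2 = 17 + 5 = 22 deg
cos(22 deg) = 0.9272
sin(22 deg) = 0.3746
R1*R2 = 0.9272 + 0.3746*e12


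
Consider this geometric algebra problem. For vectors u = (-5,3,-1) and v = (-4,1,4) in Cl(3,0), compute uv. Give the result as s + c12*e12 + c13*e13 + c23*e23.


In Cl(3,0): e_i^2 = 1, e_ie_j = -e_je_i for i != j.
Scalar part = u . v = (-5)*(-4) + 3*1 + (-1)*4
= 20 + 3 + (-4) = 19
e12 coeff = (-5)*1 - 3*(-4) = -5 - (-12) = 7
e13 coeff = (-5)*4 - (-1)*(-4) = -20 - 4 = -24
e23 coeff = 3*4 - (-1)*1 = 12 - (-1) = 13
uv = 19 + 7*e12 - 24*e13 + 13*e23


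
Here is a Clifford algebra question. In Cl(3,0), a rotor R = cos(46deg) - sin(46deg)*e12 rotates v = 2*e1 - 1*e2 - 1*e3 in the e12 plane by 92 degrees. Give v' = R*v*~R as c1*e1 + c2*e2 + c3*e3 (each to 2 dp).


Rotor R = cos(46deg) - sin(46deg)*e12
Rotation angle theta = 2 * 46 = 92 degrees in the e12 plane (e1 -> e2).
The component perpendicular to the plane (e3) is invariant: v'_3 = v3 = -1.00
cos(92deg) = -0.0349, sin(92deg) = 0.9994
v'_1 = v1*cos(theta) - v2*sin(theta) = 2*(-0.0349) - (-1)*0.9994 = 0.93
v'_2 = v1*sin(theta) + v2*cos(theta) = 2*0.9994 + (-1)*(-0.0349) = 2.03
v' = 0.93*e1 + 2.03*e2 - 1.00*e3


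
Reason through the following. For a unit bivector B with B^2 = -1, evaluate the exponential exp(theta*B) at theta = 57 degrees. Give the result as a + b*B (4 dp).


For a unit bivector B with B^2 = -1, the exponential series gives
e^(theta*B) = cos(theta) + sin(theta)*B (the GA analogue of Euler's formula).
theta = 57 degrees = 0.994838 rad
cos(57 deg) = 0.5446
sin(57 deg) = 0.8387
exp(theta*B) = 0.5446 + 0.8387*B


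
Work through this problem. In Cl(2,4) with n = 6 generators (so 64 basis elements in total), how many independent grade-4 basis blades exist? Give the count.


Number of grade-k basis blades in Cl(p,q) with n = p + q is C(n, k).
n = 2 + 4 = 6
C(6, 4) = 6! / (4! * 2!)
= 720 / (24 * 2)
= 15


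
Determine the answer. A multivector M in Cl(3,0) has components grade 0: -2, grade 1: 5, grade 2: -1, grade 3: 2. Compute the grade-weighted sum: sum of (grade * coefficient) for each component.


Grade-weighted sum = sum of grade_k * coefficient_k
0*(-2) = 0
1*5 = 5
2*(-1) = -2
3*2 = 6
Total = 0 + 5 + (-2) + 6 = 9


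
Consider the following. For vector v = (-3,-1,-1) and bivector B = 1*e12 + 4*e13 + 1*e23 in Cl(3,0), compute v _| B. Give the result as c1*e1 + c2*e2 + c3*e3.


Left contraction v _| B = <vB>_1 (grade-1 part of the geometric product vB).
Using e1_|e12 = e2, e2_|e12 = -e1, e1_|e13 = e3, e3_|e13 = -e1, e2_|e23 = e3, e3_|e23 = -e2:
e1 coeff: -v2*b12 - v3*b13 = -(-1)*(1) - (-1)*(4) = 5
e2 coeff: v1*b12 - v3*b23 = (-3)*(1) - (-1)*(1) = -2
e3 coeff: v1*b13 + v2*b23 = (-3)*(4) + (-1)*(1) = -13
v _| B = 5*e1 - 2*e2 - 13*e3


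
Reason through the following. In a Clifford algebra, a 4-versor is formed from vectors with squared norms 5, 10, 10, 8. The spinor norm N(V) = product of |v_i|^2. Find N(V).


Spinor norm N(V) = |v1|^2 * |v2|^2 * ... * |v4|^2
= 5 * 10 * 10 * 8
Running product: 5, 50, 500, 4000
N(V) = 4000


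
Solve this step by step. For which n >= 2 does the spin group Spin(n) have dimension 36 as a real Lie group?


dim Spin(n) = dim so(n) = n(n-1)/2.
Solve n(n-1)/2 = 36, i.e. n^2 - n - 72 = 0.
Discriminant = 1 + 8*36 = 289
n = (1 + sqrt(289))/2 = (1 + 17)/2 = 9


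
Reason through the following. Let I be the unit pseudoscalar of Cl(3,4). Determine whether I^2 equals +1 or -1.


The pseudoscalar I = e1...e_n (product of all n generators) of Cl(p,q) satisfies I^2 = (-1)^(q + n(n-1)/2).
p = 3, q = 4, n = p + q = 7
n(n-1)/2 = 7 * 6 / 2 = 21
Exponent = q + n(n-1)/2 = 4 + 21 = 25
I^2 = (-1)^25 = -1


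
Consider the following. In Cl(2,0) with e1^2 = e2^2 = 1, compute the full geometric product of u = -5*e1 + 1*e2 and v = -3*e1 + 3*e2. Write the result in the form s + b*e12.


Expand: (-5*e1 + 1*e2)(-3*e1 + 3*e2)
= (-5)*(-3)*e1e1 + (-5)*3*e1e2 + 1*(-3)*e2e1 + 1*3*e2e2
Using e1^2 = e2^2 = 1, e2e1 = -e1e2:
Scalar part s = (-5)*(-3) + 1*3 = 15 + 3 = 18
Bivector part b = (-5)*3 - 1*(-3) = -15 - (-3) = -12
uv = 18 - 12*e12


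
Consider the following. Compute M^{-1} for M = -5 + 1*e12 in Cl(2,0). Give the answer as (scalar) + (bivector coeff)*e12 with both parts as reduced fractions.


M = -5 + 1*e12, where e12^2 = -1.
Since M commutes with its reverse ~M = a - b*e12, M * ~M = a^2 - b^2*e12^2 = a^2 + b^2.
So M^{-1} = ~M / (a^2 + b^2) = (a - b*e12)/(a^2 + b^2).
a^2 + b^2 = 25 + 1 = 26
Scalar part = -5/26 = -5/26
Bivector coeff = -1/26 = -1/26
M^{-1} = -5/26 - 1/26*e12


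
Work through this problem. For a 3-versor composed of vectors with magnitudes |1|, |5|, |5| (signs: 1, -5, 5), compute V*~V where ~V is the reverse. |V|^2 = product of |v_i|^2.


Each vector v_i has |v_i|^2 = s_i^2
Squared scales: 1^2 = 1, (-5)^2 = 25, 5^2 = 25
|V|^2 = 1 * 25 * 25
= 625


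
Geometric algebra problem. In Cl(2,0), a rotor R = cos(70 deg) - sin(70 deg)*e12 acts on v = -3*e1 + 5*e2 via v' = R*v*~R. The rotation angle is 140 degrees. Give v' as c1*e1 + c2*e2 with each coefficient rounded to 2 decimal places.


Rotor R = cos(70deg) - sin(70deg)*e12
Rotation angle theta = 2 * 70 = 140 degrees
v' = R*v*~R rotates v by theta.
cos(140deg) = -0.7660, sin(140deg) = 0.6428
v'_1 = -3*cos(140deg) - 5*sin(140deg)
= -3*(-0.7660) - 5*0.6428
= -0.92
v'_2 = -3*sin(140deg) + 5*cos(140deg)
= -3*0.6428 + 5*(-0.7660)
= -5.76
v' = -0.92*e1 - 5.76*e2


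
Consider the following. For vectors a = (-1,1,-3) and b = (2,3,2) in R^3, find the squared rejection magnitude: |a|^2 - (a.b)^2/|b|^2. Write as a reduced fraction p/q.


|a|^2 = (-1)^2 + 1^2 + (-3)^2 = 11
|b|^2 = 2^2 + 3^2 + 2^2 = 17
a . b = (-1)*2 + 1*3 + (-3)*2 = -5
(a.b)^2 = (-5)^2 = 25
|rej|^2 = 11 - 25/17
= (187 - 25)/17
= 162/17
In lowest terms: 162/17


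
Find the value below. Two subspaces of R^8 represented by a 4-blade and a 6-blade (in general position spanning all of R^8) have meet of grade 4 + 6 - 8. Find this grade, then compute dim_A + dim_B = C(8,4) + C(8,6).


Meet grade = grade(A) + grade(B) - n
= 4 + 6 - 8 = 2
C(8,4) = 70
C(8,6) = 28
dim_A + dim_B = 70 + 28 = 98


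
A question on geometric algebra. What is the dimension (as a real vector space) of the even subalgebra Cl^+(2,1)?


Even subalgebra dimension = 2^(n-1)
n = 2 + 1 = 3
2^(3 - 1) = 2^2 = 4
Verification: sum of C(3,k) for even k = 1 + 3 = 4
Result = 4


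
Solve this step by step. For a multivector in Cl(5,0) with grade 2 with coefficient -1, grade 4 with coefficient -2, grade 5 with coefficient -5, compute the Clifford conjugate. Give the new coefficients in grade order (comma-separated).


Clifford conjugate sign for grade k: (-1)^(k(k+1)/2)
Grade 2: (-1)^(2*3/2) = (-1)^3 = -1, coeff -1 -> 1
Grade 4: (-1)^(4*5/2) = (-1)^10 = 1, coeff -2 -> -2
Grade 5: (-1)^(5*6/2) = (-1)^15 = -1, coeff -5 -> 5
Conjugated coefficients: 1, -2, 5


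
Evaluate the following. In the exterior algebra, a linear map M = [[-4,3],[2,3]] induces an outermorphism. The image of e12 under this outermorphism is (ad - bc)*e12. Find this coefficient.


The outermorphism of a linear map f sends e1^e2 to f(e1)^f(e2).
f(e1) = -4*e1 + 2*e2
f(e2) = 3*e1 + 3*e2
f(e1) ^ f(e2) = (-4*e1 + 2*e2) ^ (3*e1 + 3*e2)
= (-4)*3*e12 + 2*3*e21
= (-12 - 6)*e12
= -18*e12
Coefficient = -18


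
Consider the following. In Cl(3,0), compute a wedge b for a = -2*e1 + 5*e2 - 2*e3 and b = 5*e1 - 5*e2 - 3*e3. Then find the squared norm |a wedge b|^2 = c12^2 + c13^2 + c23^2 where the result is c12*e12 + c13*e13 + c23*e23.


a wedge b = (a1*b2 - a2*b1)*e12 + (a1*b3 - a3*b1)*e13 + (a2*b3 - a3*b2)*e23
e12 coeff: (-2)*(-5) - 5*5 = 10 - 25 = -15
e13 coeff: (-2)*(-3) - (-2)*5 = 6 - (-10) = 16
e23 coeff: 5*(-3) - (-2)*(-5) = -15 - 10 = -25
|a wedge b|^2 = (-15)^2 + 16^2 + (-25)^2
= 225 + 256 + 625
= 1106


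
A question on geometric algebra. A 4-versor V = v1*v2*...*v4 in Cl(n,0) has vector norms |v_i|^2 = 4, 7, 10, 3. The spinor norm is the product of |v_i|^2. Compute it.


Spinor norm N(V) = |v1|^2 * |v2|^2 * ... * |v4|^2
= 4 * 7 * 10 * 3
Running product: 4, 28, 280, 840
N(V) = 840


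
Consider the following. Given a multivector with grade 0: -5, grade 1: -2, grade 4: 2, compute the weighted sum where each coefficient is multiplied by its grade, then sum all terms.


Grade-weighted sum = sum of grade_k * coefficient_k
0*(-5) = 0
1*(-2) = -2
4*2 = 8
Total = 0 + (-2) + 8 = 6


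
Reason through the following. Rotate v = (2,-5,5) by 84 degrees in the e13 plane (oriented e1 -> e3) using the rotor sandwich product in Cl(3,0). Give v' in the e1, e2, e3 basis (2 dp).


Rotor R = cos(42deg) - sin(42deg)*e13
Rotation angle theta = 2 * 42 = 84 degrees in the e13 plane (e1 -> e3).
The component perpendicular to the plane (e2) is invariant: v'_2 = v2 = -5.00
cos(84deg) = 0.1045, sin(84deg) = 0.9945
v'_1 = v1*cos(theta) - v3*sin(theta) = 2*0.1045 - 5*0.9945 = -4.76
v'_3 = v1*sin(theta) + v3*cos(theta) = 2*0.9945 + 5*0.1045 = 2.51
v' = -4.76*e1 - 5.00*e2 + 2.51*e3


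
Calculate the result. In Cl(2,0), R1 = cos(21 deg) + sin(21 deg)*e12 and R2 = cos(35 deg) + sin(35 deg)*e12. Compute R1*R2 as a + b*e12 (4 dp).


Same-plane rotors commute and their half-angles add:
R1*R2 = cos(a1 + a2) + sin(a1 + a2)*e12.
a1 + a2 = 21 + 35 = 56 deg
cos(56 deg) = 0.5592
sin(56 deg) = 0.8290
R1*R2 = 0.5592 + 0.8290*e12


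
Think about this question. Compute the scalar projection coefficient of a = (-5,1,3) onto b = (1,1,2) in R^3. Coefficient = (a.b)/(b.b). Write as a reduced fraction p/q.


Projection coefficient = (a . b) / (b . b)
a . b = (-5)*1 + 1*1 + 3*2
= -5 + 1 + 6 = 2
b . b = 1^2 + 1^2 + 2^2
= 1 + 1 + 4 = 6
Coefficient = 2/6
In lowest terms: 1/3


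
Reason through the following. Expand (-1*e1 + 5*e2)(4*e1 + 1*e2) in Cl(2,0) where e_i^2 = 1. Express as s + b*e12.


Expand: (-1*e1 + 5*e2)(4*e1 + 1*e2)
= (-1)*4*e1e1 + (-1)*1*e1e2 + 5*4*e2e1 + 5*1*e2e2
Using e1^2 = e2^2 = 1, e2e1 = -e1e2:
Scalar part s = (-1)*4 + 5*1 = -4 + 5 = 1
Bivector part b = (-1)*1 - 5*4 = -1 - 20 = -21
uv = 1 - 21*e12


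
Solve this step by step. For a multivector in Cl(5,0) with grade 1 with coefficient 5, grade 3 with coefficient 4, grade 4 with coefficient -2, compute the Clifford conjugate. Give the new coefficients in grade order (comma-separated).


Clifford conjugate sign for grade k: (-1)^(k(k+1)/2)
Grade 1: (-1)^(1*2/2) = (-1)^1 = -1, coeff 5 -> -5
Grade 3: (-1)^(3*4/2) = (-1)^6 = 1, coeff 4 -> 4
Grade 4: (-1)^(4*5/2) = (-1)^10 = 1, coeff -2 -> -2
Conjugated coefficients: -5, 4, -2


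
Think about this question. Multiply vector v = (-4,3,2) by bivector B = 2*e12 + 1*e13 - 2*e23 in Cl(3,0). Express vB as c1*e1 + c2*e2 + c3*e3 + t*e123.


vB has grade-1 (vector) and grade-3 (trivector) parts: vB = (v _| B) + (v ^ B).
Vector part <vB>_1:
  e1: -v2*b12 - v3*b13 = -(3)*(2) - (2)*(1) = -8
  e2: v1*b12 - v3*b23 = (-4)*(2) - (2)*(-2) = -4
  e3: v1*b13 + v2*b23 = (-4)*(1) + (3)*(-2) = -10
Trivector part <vB>_3:
  e123: v1*b23 - v2*b13 + v3*b12 = (-4)*(-2) - (3)*(1) + (2)*(2) = 9
vB = -8*e1 - 4*e2 - 10*e3 + 9*e123


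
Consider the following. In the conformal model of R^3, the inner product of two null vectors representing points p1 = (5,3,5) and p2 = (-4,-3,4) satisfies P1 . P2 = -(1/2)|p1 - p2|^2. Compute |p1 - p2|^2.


p1 - p2 = (9, 6, 1)
|p1 - p2|^2 = 9^2 + 6^2 + 1^2
= 81 + 36 + 1
= 118


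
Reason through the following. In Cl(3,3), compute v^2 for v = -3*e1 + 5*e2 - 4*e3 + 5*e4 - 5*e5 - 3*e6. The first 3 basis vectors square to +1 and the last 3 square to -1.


v^2 = sum of c_i^2 * e_i^2
Positive signature terms (e_i^2 = +1): (-3)^2 + 5^2 + (-4)^2 = 50
Negative signature terms (e_j^2 = -1): 5^2 + (-5)^2 + (-3)^2 = 59
v^2 = 50 - 59 = -9


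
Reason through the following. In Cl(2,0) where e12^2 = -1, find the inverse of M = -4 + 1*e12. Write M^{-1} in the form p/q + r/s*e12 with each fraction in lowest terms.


M = -4 + 1*e12, where e12^2 = -1.
Since M commutes with its reverse ~M = a - b*e12, M * ~M = a^2 - b^2*e12^2 = a^2 + b^2.
So M^{-1} = ~M / (a^2 + b^2) = (a - b*e12)/(a^2 + b^2).
a^2 + b^2 = 16 + 1 = 17
Scalar part = -4/17 = -4/17
Bivector coeff = -1/17 = -1/17
M^{-1} = -4/17 - 1/17*e12


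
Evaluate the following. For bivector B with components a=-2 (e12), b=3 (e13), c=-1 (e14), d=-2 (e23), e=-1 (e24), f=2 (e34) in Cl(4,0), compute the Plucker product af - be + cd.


Plucker relation: af - be + cd
a*f = (-2)*2 = -4
b*e = 3*(-1) = -3
c*d = (-1)*(-2) = 2
af - be + cd = -4 - (-3) + 2
= 1


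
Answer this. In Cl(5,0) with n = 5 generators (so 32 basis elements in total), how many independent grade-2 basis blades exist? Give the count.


Number of grade-k basis blades in Cl(p,q) with n = p + q is C(n, k).
n = 5 + 0 = 5
C(5, 2) = 5! / (2! * 3!)
= 120 / (2 * 6)
= 10


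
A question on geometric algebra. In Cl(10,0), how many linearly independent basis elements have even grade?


Even subalgebra dimension = 2^(n-1)
n = 10 + 0 = 10
2^(10 - 1) = 2^9 = 512
Verification: sum of C(10,k) for even k = 1 + 45 + 210 + 210 + 45 + 1 = 512
Result = 512


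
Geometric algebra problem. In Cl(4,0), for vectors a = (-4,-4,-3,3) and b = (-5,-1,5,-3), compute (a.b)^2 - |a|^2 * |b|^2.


a . b = (-4)*(-5) + (-4)*(-1) + (-3)*5 + 3*(-3)
= 20 + 4 + (-15) + (-9) = 0
|a|^2 = (-4)^2 + (-4)^2 + (-3)^2 + 3^2 = 50
|b|^2 = (-5)^2 + (-1)^2 + 5^2 + (-3)^2 = 60
(a.b)^2 = 0^2 = 0
|a|^2 * |b|^2 = 50 * 60 = 3000
Result = 0 - 3000 = -3000


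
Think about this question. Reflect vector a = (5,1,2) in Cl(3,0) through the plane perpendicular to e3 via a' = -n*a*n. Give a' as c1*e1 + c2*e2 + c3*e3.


Reflection formula: a' = -n*a*n, with n = e3 (unit vector, n^2 = 1).
For reflection through hyperplane perp to e3:
The component along e3 flips sign, others stay.
a = (5, 1, 2)
a' = (5, 1, -2)
a' = 5*e1 + 1*e2 - 2*e3


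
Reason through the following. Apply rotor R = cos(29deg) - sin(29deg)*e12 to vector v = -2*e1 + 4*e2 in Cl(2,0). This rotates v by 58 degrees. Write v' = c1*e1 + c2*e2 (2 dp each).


Rotor R = cos(29deg) - sin(29deg)*e12
Rotation angle theta = 2 * 29 = 58 degrees
v' = R*v*~R rotates v by theta.
cos(58deg) = 0.5299, sin(58deg) = 0.8480
v'_1 = -2*cos(58deg) - 4*sin(58deg)
= -2*0.5299 - 4*0.8480
= -4.45
v'_2 = -2*sin(58deg) + 4*cos(58deg)
= -2*0.8480 + 4*0.5299
= 0.42
v' = -4.45*e1 + 0.42*e2


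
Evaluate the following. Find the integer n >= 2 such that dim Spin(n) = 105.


dim Spin(n) = dim so(n) = n(n-1)/2.
Solve n(n-1)/2 = 105, i.e. n^2 - n - 210 = 0.
Discriminant = 1 + 8*105 = 841
n = (1 + sqrt(841))/2 = (1 + 29)/2 = 15


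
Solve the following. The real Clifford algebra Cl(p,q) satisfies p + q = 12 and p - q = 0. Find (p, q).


We need p + q = 12 and p - q = 0.
Adding: 2p = 12 + 0 = 12, so p = 6.
Then q = 12 - 6 = 6.
(p, q) = (6, 6)


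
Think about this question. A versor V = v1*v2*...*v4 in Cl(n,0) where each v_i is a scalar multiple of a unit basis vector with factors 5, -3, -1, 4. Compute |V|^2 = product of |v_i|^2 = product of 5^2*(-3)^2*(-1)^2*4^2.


Each vector v_i has |v_i|^2 = s_i^2
Squared scales: 5^2 = 25, (-3)^2 = 9, (-1)^2 = 1, 4^2 = 16
|V|^2 = 25 * 9 * 1 * 16
= 3600


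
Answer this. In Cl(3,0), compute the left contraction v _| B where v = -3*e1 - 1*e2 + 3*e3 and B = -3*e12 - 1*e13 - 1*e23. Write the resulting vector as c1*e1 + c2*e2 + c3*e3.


Left contraction v _| B = <vB>_1 (grade-1 part of the geometric product vB).
Using e1_|e12 = e2, e2_|e12 = -e1, e1_|e13 = e3, e3_|e13 = -e1, e2_|e23 = e3, e3_|e23 = -e2:
e1 coeff: -v2*b12 - v3*b13 = -(-1)*(-3) - (3)*(-1) = 0
e2 coeff: v1*b12 - v3*b23 = (-3)*(-3) - (3)*(-1) = 12
e3 coeff: v1*b13 + v2*b23 = (-3)*(-1) + (-1)*(-1) = 4
v _| B = 0*e1 + 12*e2 + 4*e3


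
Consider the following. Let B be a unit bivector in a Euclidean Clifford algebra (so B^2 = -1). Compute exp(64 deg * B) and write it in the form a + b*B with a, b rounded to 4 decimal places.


For a unit bivector B with B^2 = -1, the exponential series gives
e^(theta*B) = cos(theta) + sin(theta)*B (the GA analogue of Euler's formula).
theta = 64 degrees = 1.117011 rad
cos(64 deg) = 0.4384
sin(64 deg) = 0.8988
exp(theta*B) = 0.4384 + 0.8988*B


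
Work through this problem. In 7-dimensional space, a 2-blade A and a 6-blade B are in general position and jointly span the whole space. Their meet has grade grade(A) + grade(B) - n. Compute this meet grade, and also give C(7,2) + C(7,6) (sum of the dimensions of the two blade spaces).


Meet grade = grade(A) + grade(B) - n
= 2 + 6 - 7 = 1
C(7,2) = 21
C(7,6) = 7
dim_A + dim_B = 21 + 7 = 28


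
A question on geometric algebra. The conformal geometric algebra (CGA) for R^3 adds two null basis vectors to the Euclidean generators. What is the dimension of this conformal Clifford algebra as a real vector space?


The conformal model of R^3 uses Cl(4,1): the 3 Euclidean generators plus two extra orthogonal generators e+ (e+^2 = +1) and e- (e-^2 = -1), from which the null vectors e0, einf are built.
Number of generators m = 3 + 2 = 5.
dim Cl(p,q) = 2^m = 2^5 = 32


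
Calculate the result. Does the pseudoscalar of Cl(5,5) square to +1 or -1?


The pseudoscalar I = e1...e_n (product of all n generators) of Cl(p,q) satisfies I^2 = (-1)^(q + n(n-1)/2).
p = 5, q = 5, n = p + q = 10
n(n-1)/2 = 10 * 9 / 2 = 45
Exponent = q + n(n-1)/2 = 5 + 45 = 50
I^2 = (-1)^50 = +1


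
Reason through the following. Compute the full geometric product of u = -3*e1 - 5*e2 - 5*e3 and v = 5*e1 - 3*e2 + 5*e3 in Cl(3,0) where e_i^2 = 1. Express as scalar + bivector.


In Cl(3,0): e_i^2 = 1, e_ie_j = -e_je_i for i != j.
Scalar part = u . v = (-3)*5 + (-5)*(-3) + (-5)*5
= -15 + 15 + (-25) = -25
e12 coeff = (-3)*(-3) - (-5)*5 = 9 - (-25) = 34
e13 coeff = (-3)*5 - (-5)*5 = -15 - (-25) = 10
e23 coeff = (-5)*5 - (-5)*(-3) = -25 - 15 = -40
uv = -25 + 34*e12 + 10*e13 - 40*e23


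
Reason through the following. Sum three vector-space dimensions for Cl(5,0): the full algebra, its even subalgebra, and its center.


n = 5 + 0 = 5
Total dim = 2^5 = 32
Even subalgebra dim = 2^4 = 16
n is odd, so center dim = 2
Sum = 32 + 16 + 2 = 50


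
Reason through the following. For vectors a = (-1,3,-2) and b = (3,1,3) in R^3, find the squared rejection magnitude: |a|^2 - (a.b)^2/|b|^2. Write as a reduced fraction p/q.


|a|^2 = (-1)^2 + 3^2 + (-2)^2 = 14
|b|^2 = 3^2 + 1^2 + 3^2 = 19
a . b = (-1)*3 + 3*1 + (-2)*3 = -6
(a.b)^2 = (-6)^2 = 36
|rej|^2 = 14 - 36/19
= (266 - 36)/19
= 230/19
In lowest terms: 230/19


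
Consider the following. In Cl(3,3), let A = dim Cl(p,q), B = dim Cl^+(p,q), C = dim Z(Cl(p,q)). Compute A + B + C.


n = 3 + 3 = 6
Total dim = 2^6 = 64
Even subalgebra dim = 2^5 = 32
n is even, so center dim = 1
Sum = 64 + 32 + 1 = 97


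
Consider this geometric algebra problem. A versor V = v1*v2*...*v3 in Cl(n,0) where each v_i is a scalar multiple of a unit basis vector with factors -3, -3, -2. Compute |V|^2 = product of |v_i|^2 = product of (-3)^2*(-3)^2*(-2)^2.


Each vector v_i has |v_i|^2 = s_i^2
Squared scales: (-3)^2 = 9, (-3)^2 = 9, (-2)^2 = 4
|V|^2 = 9 * 9 * 4
= 324


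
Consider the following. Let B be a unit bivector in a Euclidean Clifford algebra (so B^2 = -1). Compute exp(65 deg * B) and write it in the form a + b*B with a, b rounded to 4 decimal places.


For a unit bivector B with B^2 = -1, the exponential series gives
e^(theta*B) = cos(theta) + sin(theta)*B (the GA analogue of Euler's formula).
theta = 65 degrees = 1.134464 rad
cos(65 deg) = 0.4226
sin(65 deg) = 0.9063
exp(theta*B) = 0.4226 + 0.9063*B


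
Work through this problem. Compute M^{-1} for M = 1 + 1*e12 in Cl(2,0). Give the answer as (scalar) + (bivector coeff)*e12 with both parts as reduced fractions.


M = 1 + 1*e12, where e12^2 = -1.
Since M commutes with its reverse ~M = a - b*e12, M * ~M = a^2 - b^2*e12^2 = a^2 + b^2.
So M^{-1} = ~M / (a^2 + b^2) = (a - b*e12)/(a^2 + b^2).
a^2 + b^2 = 1 + 1 = 2
Scalar part = 1/2 = 1/2
Bivector coeff = -1/2 = -1/2
M^{-1} = 1/2 - 1/2*e12


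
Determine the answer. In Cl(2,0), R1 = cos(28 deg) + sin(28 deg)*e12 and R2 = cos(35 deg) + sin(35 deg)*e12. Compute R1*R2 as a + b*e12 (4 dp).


Same-plane rotors commute and their half-angles add:
R1*R2 = cos(a1 + a2) + sin(a1 + a2)*e12.
a1 + a2 = 28 + 35 = 63 deg
cos(63 deg) = 0.4540
sin(63 deg) = 0.8910
R1*R2 = 0.4540 + 0.8910*e12


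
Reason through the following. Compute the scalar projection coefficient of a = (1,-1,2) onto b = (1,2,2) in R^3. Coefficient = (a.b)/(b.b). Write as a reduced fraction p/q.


Projection coefficient = (a . b) / (b . b)
a . b = 1*1 + (-1)*2 + 2*2
= 1 + (-2) + 4 = 3
b . b = 1^2 + 2^2 + 2^2
= 1 + 4 + 4 = 9
Coefficient = 3/9
In lowest terms: 1/3


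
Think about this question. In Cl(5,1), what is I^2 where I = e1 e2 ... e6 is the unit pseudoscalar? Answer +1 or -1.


The pseudoscalar I = e1...e_n (product of all n generators) of Cl(p,q) satisfies I^2 = (-1)^(q + n(n-1)/2).
p = 5, q = 1, n = p + q = 6
n(n-1)/2 = 6 * 5 / 2 = 15
Exponent = q + n(n-1)/2 = 1 + 15 = 16
I^2 = (-1)^16 = +1


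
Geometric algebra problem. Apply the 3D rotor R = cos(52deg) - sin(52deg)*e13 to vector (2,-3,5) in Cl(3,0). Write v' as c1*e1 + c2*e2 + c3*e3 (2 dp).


Rotor R = cos(52deg) - sin(52deg)*e13
Rotation angle theta = 2 * 52 = 104 degrees in the e13 plane (e1 -> e3).
The component perpendicular to the plane (e2) is invariant: v'_2 = v2 = -3.00
cos(104deg) = -0.2419, sin(104deg) = 0.9703
v'_1 = v1*cos(theta) - v3*sin(theta) = 2*(-0.2419) - 5*0.9703 = -5.34
v'_3 = v1*sin(theta) + v3*cos(theta) = 2*0.9703 + 5*(-0.2419) = 0.73
v' = -5.34*e1 - 3.00*e2 + 0.73*e3


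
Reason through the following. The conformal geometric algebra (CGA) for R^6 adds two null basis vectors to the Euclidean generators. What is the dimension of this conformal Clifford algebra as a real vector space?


The conformal model of R^6 uses Cl(7,1): the 6 Euclidean generators plus two extra orthogonal generators e+ (e+^2 = +1) and e- (e-^2 = -1), from which the null vectors e0, einf are built.
Number of generators m = 6 + 2 = 8.
dim Cl(p,q) = 2^m = 2^8 = 256


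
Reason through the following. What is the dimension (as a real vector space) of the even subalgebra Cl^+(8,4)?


Even subalgebra dimension = 2^(n-1)
n = 8 + 4 = 12
2^(12 - 1) = 2^11 = 2048
Verification: sum of C(12,k) for even k = 1 + 66 + 495 + 924 + 495 + 66 + 1 = 2048
Result = 2048


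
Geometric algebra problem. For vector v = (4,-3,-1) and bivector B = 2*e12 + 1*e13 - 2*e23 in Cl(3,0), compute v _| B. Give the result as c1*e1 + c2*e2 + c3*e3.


Left contraction v _| B = <vB>_1 (grade-1 part of the geometric product vB).
Using e1_|e12 = e2, e2_|e12 = -e1, e1_|e13 = e3, e3_|e13 = -e1, e2_|e23 = e3, e3_|e23 = -e2:
e1 coeff: -v2*b12 - v3*b13 = -(-3)*(2) - (-1)*(1) = 7
e2 coeff: v1*b12 - v3*b23 = (4)*(2) - (-1)*(-2) = 6
e3 coeff: v1*b13 + v2*b23 = (4)*(1) + (-3)*(-2) = 10
v _| B = 7*e1 + 6*e2 + 10*e3


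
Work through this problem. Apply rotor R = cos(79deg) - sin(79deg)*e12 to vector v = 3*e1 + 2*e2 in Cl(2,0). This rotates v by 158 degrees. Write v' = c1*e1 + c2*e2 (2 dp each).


Rotor R = cos(79deg) - sin(79deg)*e12
Rotation angle theta = 2 * 79 = 158 degrees
v' = R*v*~R rotates v by theta.
cos(158deg) = -0.9272, sin(158deg) = 0.3746
v'_1 = 3*cos(158deg) - 2*sin(158deg)
= 3*(-0.9272) - 2*0.3746
= -3.53
v'_2 = 3*sin(158deg) + 2*cos(158deg)
= 3*0.3746 + 2*(-0.9272)
= -0.73
v' = -3.53*e1 - 0.73*e2


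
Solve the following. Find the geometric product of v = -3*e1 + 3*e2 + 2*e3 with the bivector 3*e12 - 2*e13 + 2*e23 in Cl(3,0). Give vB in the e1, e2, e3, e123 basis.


vB has grade-1 (vector) and grade-3 (trivector) parts: vB = (v _| B) + (v ^ B).
Vector part <vB>_1:
  e1: -v2*b12 - v3*b13 = -(3)*(3) - (2)*(-2) = -5
  e2: v1*b12 - v3*b23 = (-3)*(3) - (2)*(2) = -13
  e3: v1*b13 + v2*b23 = (-3)*(-2) + (3)*(2) = 12
Trivector part <vB>_3:
  e123: v1*b23 - v2*b13 + v3*b12 = (-3)*(2) - (3)*(-2) + (2)*(3) = 6
vB = -5*e1 - 13*e2 + 12*e3 + 6*e123


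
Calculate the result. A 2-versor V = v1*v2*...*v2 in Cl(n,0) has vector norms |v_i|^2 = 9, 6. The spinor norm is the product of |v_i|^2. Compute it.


Spinor norm N(V) = |v1|^2 * |v2|^2 * ... * |v2|^2
= 9 * 6
Running product: 9, 54
N(V) = 54


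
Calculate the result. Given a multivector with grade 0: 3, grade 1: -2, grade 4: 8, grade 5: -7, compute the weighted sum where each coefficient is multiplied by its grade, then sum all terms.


Grade-weighted sum = sum of grade_k * coefficient_k
0*3 = 0
1*(-2) = -2
4*8 = 32
5*(-7) = -35
Total = 0 + (-2) + 32 + (-35) = -5


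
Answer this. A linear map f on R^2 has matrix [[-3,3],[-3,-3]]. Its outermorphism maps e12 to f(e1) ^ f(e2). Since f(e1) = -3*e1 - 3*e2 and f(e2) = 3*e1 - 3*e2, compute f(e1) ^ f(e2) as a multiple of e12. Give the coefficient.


The outermorphism of a linear map f sends e1^e2 to f(e1)^f(e2).
f(e1) = -3*e1 - 3*e2
f(e2) = 3*e1 - 3*e2
f(e1) ^ f(e2) = (-3*e1 - 3*e2) ^ (3*e1 - 3*e2)
= (-3)*(-3)*e12 + (-3)*3*e21
= (9 - (-9))*e12
= 18*e12
Coefficient = 18


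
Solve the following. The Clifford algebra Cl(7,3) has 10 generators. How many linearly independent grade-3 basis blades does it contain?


Number of grade-k basis blades in Cl(p,q) with n = p + q is C(n, k).
n = 7 + 3 = 10
C(10, 3) = 10! / (3! * 7!)
= 3628800 / (6 * 5040)
= 120
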